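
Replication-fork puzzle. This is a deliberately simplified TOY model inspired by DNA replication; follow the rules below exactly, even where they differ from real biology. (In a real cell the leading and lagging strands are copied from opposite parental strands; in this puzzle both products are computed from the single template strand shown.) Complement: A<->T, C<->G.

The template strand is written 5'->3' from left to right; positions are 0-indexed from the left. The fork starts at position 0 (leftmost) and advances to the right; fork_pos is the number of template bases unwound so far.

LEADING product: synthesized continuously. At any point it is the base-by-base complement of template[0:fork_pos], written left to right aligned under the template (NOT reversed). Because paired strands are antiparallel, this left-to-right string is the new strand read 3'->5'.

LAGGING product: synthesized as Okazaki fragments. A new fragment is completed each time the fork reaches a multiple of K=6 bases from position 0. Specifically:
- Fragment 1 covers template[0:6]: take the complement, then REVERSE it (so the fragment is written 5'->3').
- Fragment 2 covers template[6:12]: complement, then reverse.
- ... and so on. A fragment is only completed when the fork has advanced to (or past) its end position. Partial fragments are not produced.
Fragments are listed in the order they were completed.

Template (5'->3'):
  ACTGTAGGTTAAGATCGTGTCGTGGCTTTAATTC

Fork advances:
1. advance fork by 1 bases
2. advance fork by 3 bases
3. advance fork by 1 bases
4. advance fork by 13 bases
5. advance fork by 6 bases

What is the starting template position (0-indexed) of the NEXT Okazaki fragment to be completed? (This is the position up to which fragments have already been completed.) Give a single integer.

Answer: 24

Derivation:
Step 1: advance 1 -> fork_pos = 0 + 1 = 1. Next multiple of 6 is 6 (not reached); still 0 fragment(s).
Step 2: advance 3 -> fork_pos = 1 + 3 = 4. Next multiple of 6 is 6 (not reached); still 0 fragment(s).
Step 3: advance 1 -> fork_pos = 4 + 1 = 5. Next multiple of 6 is 6 (not reached); still 0 fragment(s).
Step 4: advance 13 -> fork_pos = 5 + 13 = 18. Reached multiple(s) of 6: 6, 12, 18 -> fragments 1-3 completed (3 total).
Step 5: advance 6 -> fork_pos = 18 + 6 = 24. Reached multiple(s) of 6: 24 -> fragment 4 completed (4 total).
4 fragment(s) completed, covering template[0:24] (4 x 6 = 24). The next fragment, fragment 5, covers template[24:30], so it starts at position 24.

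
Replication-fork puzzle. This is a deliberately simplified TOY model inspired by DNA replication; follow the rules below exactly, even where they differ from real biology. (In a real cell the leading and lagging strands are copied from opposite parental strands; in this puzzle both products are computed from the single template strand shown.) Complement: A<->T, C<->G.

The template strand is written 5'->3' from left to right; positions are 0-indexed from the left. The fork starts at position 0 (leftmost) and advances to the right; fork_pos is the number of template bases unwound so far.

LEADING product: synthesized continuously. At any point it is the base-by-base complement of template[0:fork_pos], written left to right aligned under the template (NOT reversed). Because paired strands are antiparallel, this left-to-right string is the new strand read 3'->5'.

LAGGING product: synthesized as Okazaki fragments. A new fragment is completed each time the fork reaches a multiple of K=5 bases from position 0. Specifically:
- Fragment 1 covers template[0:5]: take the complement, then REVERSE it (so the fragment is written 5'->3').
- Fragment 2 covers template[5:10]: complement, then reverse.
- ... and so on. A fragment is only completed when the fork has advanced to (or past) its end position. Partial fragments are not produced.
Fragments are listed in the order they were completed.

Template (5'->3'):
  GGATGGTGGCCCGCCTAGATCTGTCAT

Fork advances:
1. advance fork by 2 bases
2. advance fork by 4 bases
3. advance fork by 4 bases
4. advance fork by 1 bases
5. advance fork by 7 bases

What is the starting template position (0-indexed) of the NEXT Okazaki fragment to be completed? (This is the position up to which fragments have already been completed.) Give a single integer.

Answer: 15

Derivation:
Step 1: advance 2 -> fork_pos = 0 + 2 = 2. Next multiple of 5 is 5 (not reached); still 0 fragment(s).
Step 2: advance 4 -> fork_pos = 2 + 4 = 6. Reached multiple(s) of 5: 5 -> fragment 1 completed (1 total).
Step 3: advance 4 -> fork_pos = 6 + 4 = 10. Reached multiple(s) of 5: 10 -> fragment 2 completed (2 total).
Step 4: advance 1 -> fork_pos = 10 + 1 = 11. Next multiple of 5 is 15 (not reached); still 2 fragment(s).
Step 5: advance 7 -> fork_pos = 11 + 7 = 18. Reached multiple(s) of 5: 15 -> fragment 3 completed (3 total).
3 fragment(s) completed, covering template[0:15] (3 x 5 = 15). The next fragment, fragment 4, covers template[15:20], so it starts at position 15.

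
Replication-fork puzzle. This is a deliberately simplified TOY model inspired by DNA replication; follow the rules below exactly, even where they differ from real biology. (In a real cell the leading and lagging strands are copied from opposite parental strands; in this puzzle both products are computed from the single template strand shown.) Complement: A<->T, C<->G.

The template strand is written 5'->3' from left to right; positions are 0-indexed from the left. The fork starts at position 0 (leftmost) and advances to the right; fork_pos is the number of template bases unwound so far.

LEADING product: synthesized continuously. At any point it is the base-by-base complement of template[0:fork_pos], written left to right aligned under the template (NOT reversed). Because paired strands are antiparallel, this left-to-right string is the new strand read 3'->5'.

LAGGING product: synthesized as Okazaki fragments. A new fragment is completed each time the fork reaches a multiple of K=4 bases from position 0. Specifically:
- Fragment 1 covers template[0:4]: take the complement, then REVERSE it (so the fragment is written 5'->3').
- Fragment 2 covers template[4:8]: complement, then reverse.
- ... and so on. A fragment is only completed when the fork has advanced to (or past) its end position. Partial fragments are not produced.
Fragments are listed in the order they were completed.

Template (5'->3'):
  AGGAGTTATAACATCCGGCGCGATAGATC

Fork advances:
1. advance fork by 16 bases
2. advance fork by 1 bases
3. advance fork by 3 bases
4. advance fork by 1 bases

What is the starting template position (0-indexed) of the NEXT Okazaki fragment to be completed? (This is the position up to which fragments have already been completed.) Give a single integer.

Answer: 20

Derivation:
Step 1: advance 16 -> fork_pos = 0 + 16 = 16. Reached multiple(s) of 4: 4, 8, 12, 16 -> fragments 1-4 completed (4 total).
Step 2: advance 1 -> fork_pos = 16 + 1 = 17. Next multiple of 4 is 20 (not reached); still 4 fragment(s).
Step 3: advance 3 -> fork_pos = 17 + 3 = 20. Reached multiple(s) of 4: 20 -> fragment 5 completed (5 total).
Step 4: advance 1 -> fork_pos = 20 + 1 = 21. Next multiple of 4 is 24 (not reached); still 5 fragment(s).
5 fragment(s) completed, covering template[0:20] (5 x 4 = 20). The next fragment, fragment 6, covers template[20:24], so it starts at position 20.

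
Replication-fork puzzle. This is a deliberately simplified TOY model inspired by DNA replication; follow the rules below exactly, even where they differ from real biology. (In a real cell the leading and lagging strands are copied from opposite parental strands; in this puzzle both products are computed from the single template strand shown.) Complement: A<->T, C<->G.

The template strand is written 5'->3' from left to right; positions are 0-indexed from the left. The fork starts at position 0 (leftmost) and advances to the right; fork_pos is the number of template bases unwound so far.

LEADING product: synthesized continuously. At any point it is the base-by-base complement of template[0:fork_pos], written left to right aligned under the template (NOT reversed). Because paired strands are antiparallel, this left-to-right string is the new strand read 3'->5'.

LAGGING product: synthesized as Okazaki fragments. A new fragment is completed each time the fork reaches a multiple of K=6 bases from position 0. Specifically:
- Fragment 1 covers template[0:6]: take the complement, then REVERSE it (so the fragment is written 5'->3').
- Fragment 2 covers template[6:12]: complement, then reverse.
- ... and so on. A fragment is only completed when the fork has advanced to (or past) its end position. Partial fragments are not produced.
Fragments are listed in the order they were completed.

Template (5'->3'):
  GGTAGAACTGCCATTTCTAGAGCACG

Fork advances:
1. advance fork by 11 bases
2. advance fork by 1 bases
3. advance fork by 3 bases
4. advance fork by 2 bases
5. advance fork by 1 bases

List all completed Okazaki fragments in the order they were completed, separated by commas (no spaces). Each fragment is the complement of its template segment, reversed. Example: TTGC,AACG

Answer: TCTACC,GGCAGT,AGAAAT

Derivation:
Step 1: advance 11 -> fork_pos = 0 + 11 = 11. Reached multiple(s) of 6: 6 -> fragment 1 completed (1 total).
Step 2: advance 1 -> fork_pos = 11 + 1 = 12. Reached multiple(s) of 6: 12 -> fragment 2 completed (2 total).
Step 3: advance 3 -> fork_pos = 12 + 3 = 15. Next multiple of 6 is 18 (not reached); still 2 fragment(s).
Step 4: advance 2 -> fork_pos = 15 + 2 = 17. Next multiple of 6 is 18 (not reached); still 2 fragment(s).
Step 5: advance 1 -> fork_pos = 17 + 1 = 18. Reached multiple(s) of 6: 18 -> fragment 3 completed (3 total).
Final fork_pos = 18, so 3 fragment(s) are complete. Build each: template segment -> complement -> reverse.
Fragment 1: template[0:6] = GGTAGA -> complement CCATCT -> reversed TCTACC
Fragment 2: template[6:12] = ACTGCC -> complement TGACGG -> reversed GGCAGT
Fragment 3: template[12:18] = ATTTCT -> complement TAAAGA -> reversed AGAAAT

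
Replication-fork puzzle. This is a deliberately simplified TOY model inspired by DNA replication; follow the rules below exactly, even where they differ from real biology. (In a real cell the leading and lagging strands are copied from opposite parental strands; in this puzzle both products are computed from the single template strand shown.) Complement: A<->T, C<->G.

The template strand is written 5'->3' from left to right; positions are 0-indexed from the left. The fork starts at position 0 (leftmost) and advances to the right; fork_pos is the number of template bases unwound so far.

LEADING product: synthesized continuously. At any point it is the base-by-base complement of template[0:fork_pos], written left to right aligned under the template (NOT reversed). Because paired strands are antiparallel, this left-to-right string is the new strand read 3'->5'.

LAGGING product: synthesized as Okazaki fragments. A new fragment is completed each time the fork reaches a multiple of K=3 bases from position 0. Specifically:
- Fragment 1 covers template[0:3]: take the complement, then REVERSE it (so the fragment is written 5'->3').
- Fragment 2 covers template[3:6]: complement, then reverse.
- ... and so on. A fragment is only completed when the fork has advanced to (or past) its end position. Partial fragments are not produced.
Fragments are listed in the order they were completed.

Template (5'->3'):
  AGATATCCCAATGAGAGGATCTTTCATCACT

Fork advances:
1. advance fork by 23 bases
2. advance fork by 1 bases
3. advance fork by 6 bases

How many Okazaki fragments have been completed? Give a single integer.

Step 1: advance 23 -> fork_pos = 0 + 23 = 23. Reached multiple(s) of 3: 3, 6, 9, 12, 15, 18, 21 -> fragments 1-7 completed (7 total).
Step 2: advance 1 -> fork_pos = 23 + 1 = 24. Reached multiple(s) of 3: 24 -> fragment 8 completed (8 total).
Step 3: advance 6 -> fork_pos = 24 + 6 = 30. Reached multiple(s) of 3: 27, 30 -> fragments 9-10 completed (10 total).
Check: final fork_pos = 30; the multiples of 3 that are <= 30 are 3..30 -> 30 // 3 = 10 completed fragment(s).

Answer: 10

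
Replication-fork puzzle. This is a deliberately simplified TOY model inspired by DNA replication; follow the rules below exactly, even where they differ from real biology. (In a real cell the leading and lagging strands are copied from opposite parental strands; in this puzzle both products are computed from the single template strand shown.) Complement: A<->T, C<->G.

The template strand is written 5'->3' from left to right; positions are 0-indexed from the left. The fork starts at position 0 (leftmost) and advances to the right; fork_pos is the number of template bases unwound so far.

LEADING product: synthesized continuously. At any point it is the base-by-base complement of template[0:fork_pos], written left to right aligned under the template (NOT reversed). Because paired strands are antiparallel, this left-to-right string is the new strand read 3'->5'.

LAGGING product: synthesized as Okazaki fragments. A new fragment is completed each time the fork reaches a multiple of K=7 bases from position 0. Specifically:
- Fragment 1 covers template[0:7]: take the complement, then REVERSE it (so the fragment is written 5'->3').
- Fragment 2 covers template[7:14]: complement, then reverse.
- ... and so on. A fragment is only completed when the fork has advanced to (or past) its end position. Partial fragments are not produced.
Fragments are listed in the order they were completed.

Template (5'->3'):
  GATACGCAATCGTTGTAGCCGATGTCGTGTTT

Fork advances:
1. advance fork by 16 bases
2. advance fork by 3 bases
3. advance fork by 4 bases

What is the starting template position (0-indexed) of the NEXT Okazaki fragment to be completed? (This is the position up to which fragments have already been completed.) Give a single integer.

Answer: 21

Derivation:
Step 1: advance 16 -> fork_pos = 0 + 16 = 16. Reached multiple(s) of 7: 7, 14 -> fragments 1-2 completed (2 total).
Step 2: advance 3 -> fork_pos = 16 + 3 = 19. Next multiple of 7 is 21 (not reached); still 2 fragment(s).
Step 3: advance 4 -> fork_pos = 19 + 4 = 23. Reached multiple(s) of 7: 21 -> fragment 3 completed (3 total).
3 fragment(s) completed, covering template[0:21] (3 x 7 = 21). The next fragment, fragment 4, covers template[21:28], so it starts at position 21.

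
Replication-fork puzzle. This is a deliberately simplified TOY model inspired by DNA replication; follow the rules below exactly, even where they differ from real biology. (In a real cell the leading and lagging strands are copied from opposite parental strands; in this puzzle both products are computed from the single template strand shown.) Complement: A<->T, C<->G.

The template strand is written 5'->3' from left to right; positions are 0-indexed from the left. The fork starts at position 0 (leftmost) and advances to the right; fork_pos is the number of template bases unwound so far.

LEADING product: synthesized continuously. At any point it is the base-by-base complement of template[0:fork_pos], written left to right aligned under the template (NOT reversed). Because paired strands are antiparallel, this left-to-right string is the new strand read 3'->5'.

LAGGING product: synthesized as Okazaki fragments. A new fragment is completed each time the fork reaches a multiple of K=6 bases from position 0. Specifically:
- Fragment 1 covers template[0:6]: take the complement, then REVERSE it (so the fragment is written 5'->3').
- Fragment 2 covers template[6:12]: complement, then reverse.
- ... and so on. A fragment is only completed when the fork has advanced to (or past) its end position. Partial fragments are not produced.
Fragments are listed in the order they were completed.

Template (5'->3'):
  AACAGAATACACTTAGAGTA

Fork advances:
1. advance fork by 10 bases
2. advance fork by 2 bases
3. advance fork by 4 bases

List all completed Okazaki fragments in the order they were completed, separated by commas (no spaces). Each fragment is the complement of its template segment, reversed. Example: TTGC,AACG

Answer: TCTGTT,GTGTAT

Derivation:
Step 1: advance 10 -> fork_pos = 0 + 10 = 10. Reached multiple(s) of 6: 6 -> fragment 1 completed (1 total).
Step 2: advance 2 -> fork_pos = 10 + 2 = 12. Reached multiple(s) of 6: 12 -> fragment 2 completed (2 total).
Step 3: advance 4 -> fork_pos = 12 + 4 = 16. Next multiple of 6 is 18 (not reached); still 2 fragment(s).
Final fork_pos = 16, so 2 fragment(s) are complete. Build each: template segment -> complement -> reverse.
Fragment 1: template[0:6] = AACAGA -> complement TTGTCT -> reversed TCTGTT
Fragment 2: template[6:12] = ATACAC -> complement TATGTG -> reversed GTGTAT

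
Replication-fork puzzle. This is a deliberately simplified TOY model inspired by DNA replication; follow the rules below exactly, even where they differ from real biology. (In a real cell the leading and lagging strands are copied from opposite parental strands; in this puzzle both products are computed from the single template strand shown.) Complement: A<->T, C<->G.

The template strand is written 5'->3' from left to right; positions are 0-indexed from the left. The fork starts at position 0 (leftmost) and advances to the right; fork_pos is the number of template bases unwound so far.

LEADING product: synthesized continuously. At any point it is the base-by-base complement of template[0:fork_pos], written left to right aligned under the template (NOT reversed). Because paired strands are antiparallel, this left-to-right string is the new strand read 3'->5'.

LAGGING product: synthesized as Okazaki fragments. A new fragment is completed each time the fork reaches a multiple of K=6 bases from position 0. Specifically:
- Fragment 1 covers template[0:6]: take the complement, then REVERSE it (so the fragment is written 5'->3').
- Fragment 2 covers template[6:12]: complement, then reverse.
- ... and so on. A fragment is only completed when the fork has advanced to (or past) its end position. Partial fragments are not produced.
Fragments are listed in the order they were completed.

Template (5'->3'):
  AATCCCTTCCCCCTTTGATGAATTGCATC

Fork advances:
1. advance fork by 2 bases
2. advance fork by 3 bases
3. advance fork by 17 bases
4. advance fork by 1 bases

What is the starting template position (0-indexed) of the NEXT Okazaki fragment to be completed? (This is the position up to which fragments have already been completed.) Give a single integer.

Step 1: advance 2 -> fork_pos = 0 + 2 = 2. Next multiple of 6 is 6 (not reached); still 0 fragment(s).
Step 2: advance 3 -> fork_pos = 2 + 3 = 5. Next multiple of 6 is 6 (not reached); still 0 fragment(s).
Step 3: advance 17 -> fork_pos = 5 + 17 = 22. Reached multiple(s) of 6: 6, 12, 18 -> fragments 1-3 completed (3 total).
Step 4: advance 1 -> fork_pos = 22 + 1 = 23. Next multiple of 6 is 24 (not reached); still 3 fragment(s).
3 fragment(s) completed, covering template[0:18] (3 x 6 = 18). The next fragment, fragment 4, covers template[18:24], so it starts at position 18.

Answer: 18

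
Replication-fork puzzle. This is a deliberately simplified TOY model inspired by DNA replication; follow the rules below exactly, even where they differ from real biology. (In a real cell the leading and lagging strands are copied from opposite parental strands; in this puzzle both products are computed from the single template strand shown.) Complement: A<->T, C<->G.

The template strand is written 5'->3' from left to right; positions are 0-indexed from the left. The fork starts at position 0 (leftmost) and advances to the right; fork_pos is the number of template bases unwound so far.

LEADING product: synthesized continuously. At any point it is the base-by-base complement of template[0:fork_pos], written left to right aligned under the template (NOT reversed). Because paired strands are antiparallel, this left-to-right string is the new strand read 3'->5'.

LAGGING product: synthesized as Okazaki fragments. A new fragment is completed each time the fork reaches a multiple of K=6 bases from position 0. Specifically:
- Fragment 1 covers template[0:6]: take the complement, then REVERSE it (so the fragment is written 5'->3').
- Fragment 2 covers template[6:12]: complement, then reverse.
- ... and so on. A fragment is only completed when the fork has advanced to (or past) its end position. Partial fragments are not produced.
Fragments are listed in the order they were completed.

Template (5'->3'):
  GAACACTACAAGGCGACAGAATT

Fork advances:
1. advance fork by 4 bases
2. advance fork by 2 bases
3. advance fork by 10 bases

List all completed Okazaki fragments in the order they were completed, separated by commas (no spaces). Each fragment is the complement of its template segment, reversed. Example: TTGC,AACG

Answer: GTGTTC,CTTGTA

Derivation:
Step 1: advance 4 -> fork_pos = 0 + 4 = 4. Next multiple of 6 is 6 (not reached); still 0 fragment(s).
Step 2: advance 2 -> fork_pos = 4 + 2 = 6. Reached multiple(s) of 6: 6 -> fragment 1 completed (1 total).
Step 3: advance 10 -> fork_pos = 6 + 10 = 16. Reached multiple(s) of 6: 12 -> fragment 2 completed (2 total).
Final fork_pos = 16, so 2 fragment(s) are complete. Build each: template segment -> complement -> reverse.
Fragment 1: template[0:6] = GAACAC -> complement CTTGTG -> reversed GTGTTC
Fragment 2: template[6:12] = TACAAG -> complement ATGTTC -> reversed CTTGTA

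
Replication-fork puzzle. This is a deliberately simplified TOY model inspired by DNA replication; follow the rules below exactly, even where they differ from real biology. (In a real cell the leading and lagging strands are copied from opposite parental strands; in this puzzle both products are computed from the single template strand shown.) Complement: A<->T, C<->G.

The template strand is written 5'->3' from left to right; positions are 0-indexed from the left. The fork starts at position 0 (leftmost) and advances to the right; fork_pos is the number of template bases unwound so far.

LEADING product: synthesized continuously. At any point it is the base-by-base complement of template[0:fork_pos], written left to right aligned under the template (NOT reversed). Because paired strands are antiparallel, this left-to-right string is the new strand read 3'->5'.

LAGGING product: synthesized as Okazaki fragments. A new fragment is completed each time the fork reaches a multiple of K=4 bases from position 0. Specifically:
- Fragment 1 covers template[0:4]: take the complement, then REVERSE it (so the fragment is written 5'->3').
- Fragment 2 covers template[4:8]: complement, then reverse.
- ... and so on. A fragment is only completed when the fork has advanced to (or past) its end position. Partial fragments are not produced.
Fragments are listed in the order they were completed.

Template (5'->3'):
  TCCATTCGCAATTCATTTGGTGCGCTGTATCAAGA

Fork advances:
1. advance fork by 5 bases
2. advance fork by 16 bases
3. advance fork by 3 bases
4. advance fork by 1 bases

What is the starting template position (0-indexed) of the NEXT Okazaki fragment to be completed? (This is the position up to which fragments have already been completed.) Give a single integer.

Step 1: advance 5 -> fork_pos = 0 + 5 = 5. Reached multiple(s) of 4: 4 -> fragment 1 completed (1 total).
Step 2: advance 16 -> fork_pos = 5 + 16 = 21. Reached multiple(s) of 4: 8, 12, 16, 20 -> fragments 2-5 completed (5 total).
Step 3: advance 3 -> fork_pos = 21 + 3 = 24. Reached multiple(s) of 4: 24 -> fragment 6 completed (6 total).
Step 4: advance 1 -> fork_pos = 24 + 1 = 25. Next multiple of 4 is 28 (not reached); still 6 fragment(s).
6 fragment(s) completed, covering template[0:24] (6 x 4 = 24). The next fragment, fragment 7, covers template[24:28], so it starts at position 24.

Answer: 24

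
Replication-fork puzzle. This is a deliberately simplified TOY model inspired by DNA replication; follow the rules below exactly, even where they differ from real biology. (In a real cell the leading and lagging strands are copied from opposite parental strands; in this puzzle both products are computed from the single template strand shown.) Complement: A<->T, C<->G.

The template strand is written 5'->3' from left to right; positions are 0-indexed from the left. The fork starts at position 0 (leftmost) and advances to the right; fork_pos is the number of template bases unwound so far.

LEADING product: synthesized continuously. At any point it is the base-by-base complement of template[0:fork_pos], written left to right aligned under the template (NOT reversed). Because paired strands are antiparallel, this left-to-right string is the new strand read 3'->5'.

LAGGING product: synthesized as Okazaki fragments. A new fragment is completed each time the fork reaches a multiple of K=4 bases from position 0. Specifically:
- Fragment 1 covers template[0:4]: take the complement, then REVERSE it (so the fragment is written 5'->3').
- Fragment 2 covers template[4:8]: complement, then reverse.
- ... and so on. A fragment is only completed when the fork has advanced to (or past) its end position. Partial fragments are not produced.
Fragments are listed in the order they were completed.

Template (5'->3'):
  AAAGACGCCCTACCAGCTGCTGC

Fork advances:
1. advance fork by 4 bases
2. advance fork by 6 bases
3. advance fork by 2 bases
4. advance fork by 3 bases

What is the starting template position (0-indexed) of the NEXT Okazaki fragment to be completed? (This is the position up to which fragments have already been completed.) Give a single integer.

Answer: 12

Derivation:
Step 1: advance 4 -> fork_pos = 0 + 4 = 4. Reached multiple(s) of 4: 4 -> fragment 1 completed (1 total).
Step 2: advance 6 -> fork_pos = 4 + 6 = 10. Reached multiple(s) of 4: 8 -> fragment 2 completed (2 total).
Step 3: advance 2 -> fork_pos = 10 + 2 = 12. Reached multiple(s) of 4: 12 -> fragment 3 completed (3 total).
Step 4: advance 3 -> fork_pos = 12 + 3 = 15. Next multiple of 4 is 16 (not reached); still 3 fragment(s).
3 fragment(s) completed, covering template[0:12] (3 x 4 = 12). The next fragment, fragment 4, covers template[12:16], so it starts at position 12.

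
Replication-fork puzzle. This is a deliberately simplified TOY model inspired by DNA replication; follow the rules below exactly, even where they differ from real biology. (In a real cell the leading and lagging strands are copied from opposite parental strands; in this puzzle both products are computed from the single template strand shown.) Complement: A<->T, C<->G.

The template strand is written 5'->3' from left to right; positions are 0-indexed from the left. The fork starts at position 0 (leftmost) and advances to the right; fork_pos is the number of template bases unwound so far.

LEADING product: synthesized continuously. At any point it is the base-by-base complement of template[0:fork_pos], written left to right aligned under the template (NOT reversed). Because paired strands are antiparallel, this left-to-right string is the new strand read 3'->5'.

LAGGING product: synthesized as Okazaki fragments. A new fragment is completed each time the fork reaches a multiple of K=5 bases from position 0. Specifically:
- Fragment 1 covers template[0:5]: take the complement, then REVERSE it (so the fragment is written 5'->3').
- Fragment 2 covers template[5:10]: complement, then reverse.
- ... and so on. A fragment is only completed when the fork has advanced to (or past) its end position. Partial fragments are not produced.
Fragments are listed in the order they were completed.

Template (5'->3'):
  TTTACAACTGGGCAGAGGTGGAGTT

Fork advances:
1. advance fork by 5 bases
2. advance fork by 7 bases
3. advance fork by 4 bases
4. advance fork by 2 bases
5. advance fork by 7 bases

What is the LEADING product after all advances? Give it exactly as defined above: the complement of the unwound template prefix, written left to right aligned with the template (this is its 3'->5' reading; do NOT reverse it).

Step 1: advance 5 -> fork_pos = 0 + 5 = 5.
Step 2: advance 7 -> fork_pos = 5 + 7 = 12.
Step 3: advance 4 -> fork_pos = 12 + 4 = 16.
Step 4: advance 2 -> fork_pos = 16 + 2 = 18.
Step 5: advance 7 -> fork_pos = 18 + 7 = 25.
Unwound prefix: template[0:25] = TTTACAACTGGGCAGAGGTGGAGTT
Complement it base by base (A<->T, C<->G), keeping left-to-right order:
  [0:5] TTTAC -> AAATG
  [5:10] AACTG -> TTGAC
  [10:15] GGCAG -> CCGTC
  [15:20] AGGTG -> TCCAC
  [20:25] GAGTT -> CTCAA
Concatenate: AAATGTTGACCCGTCTCCACCTCAA (length 25; written aligned with the template, i.e. 3'->5').

Answer: AAATGTTGACCCGTCTCCACCTCAA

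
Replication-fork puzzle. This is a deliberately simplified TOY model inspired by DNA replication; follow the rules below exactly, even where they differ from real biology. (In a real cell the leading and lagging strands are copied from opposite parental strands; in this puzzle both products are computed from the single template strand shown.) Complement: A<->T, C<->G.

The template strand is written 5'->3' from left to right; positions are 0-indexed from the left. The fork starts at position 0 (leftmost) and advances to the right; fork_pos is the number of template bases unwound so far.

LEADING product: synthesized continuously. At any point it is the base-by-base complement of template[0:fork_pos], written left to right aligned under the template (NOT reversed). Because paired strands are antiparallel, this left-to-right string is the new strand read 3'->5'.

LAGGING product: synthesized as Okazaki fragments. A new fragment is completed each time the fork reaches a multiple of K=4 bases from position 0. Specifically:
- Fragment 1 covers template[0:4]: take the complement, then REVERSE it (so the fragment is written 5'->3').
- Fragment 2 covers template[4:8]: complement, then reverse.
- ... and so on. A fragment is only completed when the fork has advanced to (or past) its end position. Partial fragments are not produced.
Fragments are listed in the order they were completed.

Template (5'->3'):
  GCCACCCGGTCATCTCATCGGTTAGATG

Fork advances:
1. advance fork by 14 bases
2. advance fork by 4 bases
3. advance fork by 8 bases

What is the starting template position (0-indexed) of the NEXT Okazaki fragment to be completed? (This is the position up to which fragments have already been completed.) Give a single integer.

Step 1: advance 14 -> fork_pos = 0 + 14 = 14. Reached multiple(s) of 4: 4, 8, 12 -> fragments 1-3 completed (3 total).
Step 2: advance 4 -> fork_pos = 14 + 4 = 18. Reached multiple(s) of 4: 16 -> fragment 4 completed (4 total).
Step 3: advance 8 -> fork_pos = 18 + 8 = 26. Reached multiple(s) of 4: 20, 24 -> fragments 5-6 completed (6 total).
6 fragment(s) completed, covering template[0:24] (6 x 4 = 24). The next fragment, fragment 7, covers template[24:28], so it starts at position 24.

Answer: 24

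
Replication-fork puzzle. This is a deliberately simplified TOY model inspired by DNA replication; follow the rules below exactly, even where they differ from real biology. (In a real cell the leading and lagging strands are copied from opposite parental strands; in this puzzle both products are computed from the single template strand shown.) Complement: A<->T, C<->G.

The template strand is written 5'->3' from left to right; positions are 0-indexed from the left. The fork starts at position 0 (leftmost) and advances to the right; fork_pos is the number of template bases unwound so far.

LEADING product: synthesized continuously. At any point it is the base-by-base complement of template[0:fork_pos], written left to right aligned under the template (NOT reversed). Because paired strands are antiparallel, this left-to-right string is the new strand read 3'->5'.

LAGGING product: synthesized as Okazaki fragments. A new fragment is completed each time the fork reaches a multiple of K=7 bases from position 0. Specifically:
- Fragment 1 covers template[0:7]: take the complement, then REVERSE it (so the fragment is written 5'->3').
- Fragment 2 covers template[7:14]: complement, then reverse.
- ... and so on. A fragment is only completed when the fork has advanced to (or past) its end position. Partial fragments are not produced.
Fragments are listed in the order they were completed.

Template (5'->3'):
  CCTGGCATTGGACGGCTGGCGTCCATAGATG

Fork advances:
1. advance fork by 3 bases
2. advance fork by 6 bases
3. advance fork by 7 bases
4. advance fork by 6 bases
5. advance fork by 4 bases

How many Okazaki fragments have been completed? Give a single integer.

Step 1: advance 3 -> fork_pos = 0 + 3 = 3. Next multiple of 7 is 7 (not reached); still 0 fragment(s).
Step 2: advance 6 -> fork_pos = 3 + 6 = 9. Reached multiple(s) of 7: 7 -> fragment 1 completed (1 total).
Step 3: advance 7 -> fork_pos = 9 + 7 = 16. Reached multiple(s) of 7: 14 -> fragment 2 completed (2 total).
Step 4: advance 6 -> fork_pos = 16 + 6 = 22. Reached multiple(s) of 7: 21 -> fragment 3 completed (3 total).
Step 5: advance 4 -> fork_pos = 22 + 4 = 26. Next multiple of 7 is 28 (not reached); still 3 fragment(s).
Check: final fork_pos = 26; the multiples of 7 that are <= 26 are 7..21 -> 26 // 7 = 3 completed fragment(s).

Answer: 3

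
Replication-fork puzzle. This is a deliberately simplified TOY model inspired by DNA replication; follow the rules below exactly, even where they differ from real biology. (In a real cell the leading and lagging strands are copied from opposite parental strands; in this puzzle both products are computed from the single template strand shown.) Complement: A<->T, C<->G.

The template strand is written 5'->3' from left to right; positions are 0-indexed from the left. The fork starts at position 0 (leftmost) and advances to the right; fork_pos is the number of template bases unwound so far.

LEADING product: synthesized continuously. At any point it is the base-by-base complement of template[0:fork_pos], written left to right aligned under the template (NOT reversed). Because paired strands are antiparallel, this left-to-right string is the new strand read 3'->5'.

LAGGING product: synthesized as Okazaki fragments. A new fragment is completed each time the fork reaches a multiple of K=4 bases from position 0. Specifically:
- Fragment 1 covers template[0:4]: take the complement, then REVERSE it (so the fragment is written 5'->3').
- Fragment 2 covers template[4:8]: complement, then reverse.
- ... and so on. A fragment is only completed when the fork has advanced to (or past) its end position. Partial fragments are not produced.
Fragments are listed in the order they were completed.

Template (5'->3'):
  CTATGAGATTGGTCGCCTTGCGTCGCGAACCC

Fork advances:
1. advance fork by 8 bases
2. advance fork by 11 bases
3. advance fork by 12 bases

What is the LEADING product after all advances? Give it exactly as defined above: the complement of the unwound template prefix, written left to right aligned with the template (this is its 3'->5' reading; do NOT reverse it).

Answer: GATACTCTAACCAGCGGAACGCAGCGCTTGG

Derivation:
Step 1: advance 8 -> fork_pos = 0 + 8 = 8.
Step 2: advance 11 -> fork_pos = 8 + 11 = 19.
Step 3: advance 12 -> fork_pos = 19 + 12 = 31.
Unwound prefix: template[0:31] = CTATGAGATTGGTCGCCTTGCGTCGCGAACC
Complement it base by base (A<->T, C<->G), keeping left-to-right order:
  [0:5] CTATG -> GATAC
  [5:10] AGATT -> TCTAA
  [10:15] GGTCG -> CCAGC
  [15:20] CCTTG -> GGAAC
  [20:25] CGTCG -> GCAGC
  [25:30] CGAAC -> GCTTG
  [30:31] C -> G
Concatenate: GATACTCTAACCAGCGGAACGCAGCGCTTGG (length 31; written aligned with the template, i.e. 3'->5').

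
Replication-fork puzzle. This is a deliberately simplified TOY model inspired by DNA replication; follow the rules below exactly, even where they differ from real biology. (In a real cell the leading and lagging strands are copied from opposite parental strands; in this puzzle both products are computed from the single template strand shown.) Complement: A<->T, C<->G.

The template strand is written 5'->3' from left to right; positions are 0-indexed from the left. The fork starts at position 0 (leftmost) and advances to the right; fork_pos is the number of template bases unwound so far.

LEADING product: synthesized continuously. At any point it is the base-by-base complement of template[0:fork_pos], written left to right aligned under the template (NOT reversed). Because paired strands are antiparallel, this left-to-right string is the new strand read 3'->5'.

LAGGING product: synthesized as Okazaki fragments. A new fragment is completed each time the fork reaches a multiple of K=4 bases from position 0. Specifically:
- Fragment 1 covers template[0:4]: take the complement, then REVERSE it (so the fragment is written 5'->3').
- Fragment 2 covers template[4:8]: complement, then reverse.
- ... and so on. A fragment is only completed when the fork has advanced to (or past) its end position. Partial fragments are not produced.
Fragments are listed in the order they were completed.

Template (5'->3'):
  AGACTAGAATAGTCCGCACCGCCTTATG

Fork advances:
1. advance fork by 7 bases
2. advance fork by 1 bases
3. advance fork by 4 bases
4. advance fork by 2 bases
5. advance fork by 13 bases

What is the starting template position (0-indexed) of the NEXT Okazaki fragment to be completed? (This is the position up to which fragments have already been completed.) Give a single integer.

Answer: 24

Derivation:
Step 1: advance 7 -> fork_pos = 0 + 7 = 7. Reached multiple(s) of 4: 4 -> fragment 1 completed (1 total).
Step 2: advance 1 -> fork_pos = 7 + 1 = 8. Reached multiple(s) of 4: 8 -> fragment 2 completed (2 total).
Step 3: advance 4 -> fork_pos = 8 + 4 = 12. Reached multiple(s) of 4: 12 -> fragment 3 completed (3 total).
Step 4: advance 2 -> fork_pos = 12 + 2 = 14. Next multiple of 4 is 16 (not reached); still 3 fragment(s).
Step 5: advance 13 -> fork_pos = 14 + 13 = 27. Reached multiple(s) of 4: 16, 20, 24 -> fragments 4-6 completed (6 total).
6 fragment(s) completed, covering template[0:24] (6 x 4 = 24). The next fragment, fragment 7, covers template[24:28], so it starts at position 24.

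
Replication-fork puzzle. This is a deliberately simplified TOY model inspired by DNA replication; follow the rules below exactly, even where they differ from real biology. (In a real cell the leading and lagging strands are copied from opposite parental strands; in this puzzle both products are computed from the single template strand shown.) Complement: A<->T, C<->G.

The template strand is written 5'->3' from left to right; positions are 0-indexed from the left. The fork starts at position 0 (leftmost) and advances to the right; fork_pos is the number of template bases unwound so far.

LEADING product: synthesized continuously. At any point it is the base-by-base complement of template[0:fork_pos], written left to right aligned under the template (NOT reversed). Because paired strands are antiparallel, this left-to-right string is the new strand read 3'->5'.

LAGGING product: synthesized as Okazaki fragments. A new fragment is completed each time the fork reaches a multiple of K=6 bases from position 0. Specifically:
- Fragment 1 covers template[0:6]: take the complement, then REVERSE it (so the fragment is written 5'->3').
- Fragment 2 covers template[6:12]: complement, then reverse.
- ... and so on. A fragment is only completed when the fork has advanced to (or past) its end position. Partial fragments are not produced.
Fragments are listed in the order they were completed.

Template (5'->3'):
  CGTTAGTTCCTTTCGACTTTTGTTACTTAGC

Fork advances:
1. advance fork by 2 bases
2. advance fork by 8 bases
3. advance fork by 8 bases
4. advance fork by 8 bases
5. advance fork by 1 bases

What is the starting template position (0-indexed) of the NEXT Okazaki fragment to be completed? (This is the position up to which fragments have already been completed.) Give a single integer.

Answer: 24

Derivation:
Step 1: advance 2 -> fork_pos = 0 + 2 = 2. Next multiple of 6 is 6 (not reached); still 0 fragment(s).
Step 2: advance 8 -> fork_pos = 2 + 8 = 10. Reached multiple(s) of 6: 6 -> fragment 1 completed (1 total).
Step 3: advance 8 -> fork_pos = 10 + 8 = 18. Reached multiple(s) of 6: 12, 18 -> fragments 2-3 completed (3 total).
Step 4: advance 8 -> fork_pos = 18 + 8 = 26. Reached multiple(s) of 6: 24 -> fragment 4 completed (4 total).
Step 5: advance 1 -> fork_pos = 26 + 1 = 27. Next multiple of 6 is 30 (not reached); still 4 fragment(s).
4 fragment(s) completed, covering template[0:24] (4 x 6 = 24). The next fragment, fragment 5, covers template[24:30], so it starts at position 24.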